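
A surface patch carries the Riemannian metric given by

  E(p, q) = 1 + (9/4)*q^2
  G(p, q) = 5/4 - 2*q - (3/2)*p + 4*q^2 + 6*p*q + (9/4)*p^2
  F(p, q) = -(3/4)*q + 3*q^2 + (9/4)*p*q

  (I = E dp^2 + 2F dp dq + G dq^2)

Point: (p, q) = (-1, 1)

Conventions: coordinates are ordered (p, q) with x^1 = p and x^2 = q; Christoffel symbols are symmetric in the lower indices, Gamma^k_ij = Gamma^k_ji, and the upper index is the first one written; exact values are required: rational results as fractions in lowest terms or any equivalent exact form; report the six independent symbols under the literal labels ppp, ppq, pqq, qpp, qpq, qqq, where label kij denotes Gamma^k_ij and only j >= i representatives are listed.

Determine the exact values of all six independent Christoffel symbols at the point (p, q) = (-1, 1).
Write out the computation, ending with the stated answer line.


E = 13/4, F = 0, G = 1 at the point
E_p = 0, E_q = 9/2, F_p = 9/4, F_q = 3, G_p = 0, G_q = 0
EG - F^2 = 13/4;  g^inv = (4/13) * [[1, 0], [0, 13/4]]
first-kind symbols [ij,l] = (1/2)(d_i g_jl + d_j g_il - d_l g_ij): [pp,p] = E_p/2 = 0, [pp,q] = F_p - E_q/2 = 0, [pq,p] = E_q/2 = 9/4, [pq,q] = G_p/2 = 0, [qq,p] = F_q - G_p/2 = 3, [qq,q] = G_q/2 = 0
Gamma^p_ij = (G*[ij,p] - F*[ij,q])/(EG - F^2), Gamma^q_ij = (E*[ij,q] - F*[ij,p])/(EG - F^2)

Answer: Gamma_ppp = 0, Gamma_ppq = 9/13, Gamma_pqq = 12/13, Gamma_qpp = 0, Gamma_qpq = 0, Gamma_qqq = 0


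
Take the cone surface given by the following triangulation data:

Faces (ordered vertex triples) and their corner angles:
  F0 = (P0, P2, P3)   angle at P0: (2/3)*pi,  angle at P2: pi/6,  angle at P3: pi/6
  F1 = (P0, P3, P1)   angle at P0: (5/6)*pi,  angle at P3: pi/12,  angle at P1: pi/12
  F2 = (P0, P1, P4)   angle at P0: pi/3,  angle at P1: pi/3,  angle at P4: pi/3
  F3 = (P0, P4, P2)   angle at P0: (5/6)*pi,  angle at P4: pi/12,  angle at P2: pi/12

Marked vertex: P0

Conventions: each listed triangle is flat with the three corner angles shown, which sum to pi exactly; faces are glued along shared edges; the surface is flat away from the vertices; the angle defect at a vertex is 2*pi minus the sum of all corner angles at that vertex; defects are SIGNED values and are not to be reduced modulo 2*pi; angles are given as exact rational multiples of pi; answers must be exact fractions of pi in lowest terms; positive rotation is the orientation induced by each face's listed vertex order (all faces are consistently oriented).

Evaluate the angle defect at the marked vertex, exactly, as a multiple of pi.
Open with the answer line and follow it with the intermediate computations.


Answer: defect(P0) = (-2/3)*pi

Sum of corner angles at P0: (8/3)*pi
defect = 2*pi - (8/3)*pi


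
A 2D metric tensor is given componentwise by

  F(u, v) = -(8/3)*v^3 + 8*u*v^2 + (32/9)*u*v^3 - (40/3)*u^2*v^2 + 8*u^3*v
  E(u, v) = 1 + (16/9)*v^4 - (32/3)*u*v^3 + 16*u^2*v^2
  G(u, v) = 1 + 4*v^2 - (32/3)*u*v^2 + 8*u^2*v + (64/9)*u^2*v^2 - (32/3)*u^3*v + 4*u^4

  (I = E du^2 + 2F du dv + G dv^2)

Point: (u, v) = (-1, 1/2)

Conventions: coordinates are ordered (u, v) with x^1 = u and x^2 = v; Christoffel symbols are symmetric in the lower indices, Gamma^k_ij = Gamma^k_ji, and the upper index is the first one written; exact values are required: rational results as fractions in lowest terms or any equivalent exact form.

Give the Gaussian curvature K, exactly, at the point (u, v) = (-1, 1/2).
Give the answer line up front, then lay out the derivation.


Answer: K = -1548/51529

E = 58/9, F = -91/9, G = 178/9, EG - F^2 = 227/9 at the point
E_u = -28/3, E_v = 224/9, F_u = 190/9, F_v = -34, G_u = -416/9, G_v = 364/9
E_vv = 208/3, F_uv = 184/3, G_uu = 824/9
By Brioschi, K is (det M1 - det M2) divided by (EG - F^2) squared.
M1 = [[-E_vv/2 + F_uv - G_uu/2, E_u/2, F_u - E_v/2], [F_v - G_u/2, E, F], [G_v/2, F, G]] = [[-172/9, -14/3, 26/3], [-98/9, 58/9, -91/9], [182/9, -91/9, 178/9]]; det M1 = -57356/81
M2 = [[0, E_v/2, G_u/2], [E_v/2, E, F], [G_u/2, F, G]] = [[0, 112/9, -208/9], [112/9, 58/9, -91/9], [-208/9, -91/9, 178/9]]; det M2 = -55808/81
det M1 - det M2 = -172/9; K = -172/9 / (227/9)^2 = -1548/51529


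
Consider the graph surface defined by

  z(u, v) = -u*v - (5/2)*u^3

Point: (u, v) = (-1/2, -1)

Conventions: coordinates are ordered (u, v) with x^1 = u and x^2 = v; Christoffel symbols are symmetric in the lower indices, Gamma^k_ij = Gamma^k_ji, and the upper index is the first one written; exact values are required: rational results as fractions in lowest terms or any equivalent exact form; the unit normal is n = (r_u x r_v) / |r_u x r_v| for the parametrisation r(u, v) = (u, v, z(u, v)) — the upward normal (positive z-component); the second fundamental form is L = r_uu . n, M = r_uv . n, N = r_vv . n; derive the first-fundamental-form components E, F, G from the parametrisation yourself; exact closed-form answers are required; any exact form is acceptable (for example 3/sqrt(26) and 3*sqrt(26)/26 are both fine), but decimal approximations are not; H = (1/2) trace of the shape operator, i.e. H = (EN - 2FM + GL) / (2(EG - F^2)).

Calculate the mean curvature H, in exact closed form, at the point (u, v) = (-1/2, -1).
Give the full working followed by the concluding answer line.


z_u = -7/8, z_v = 1/2, z_uu = 15/2, z_uv = -1, z_vv = 0
E = 113/64, F = -7/16, G = 5/4; answer radicand W^2 = 129/64
unnormalised second-form numerators: l = 15/2, m = -1, n = 0; L = l/sqrt(129/64), and similarly M = m/sqrt(W^2), N = n/sqrt(W^2)
H = (E*n - 2*F*m + G*l) / (2*(EG - F^2)*sqrt(W^2)); E*n - 2*F*m + G*l = 17/2, EG - F^2 = 129/64, so H = (272/129)/sqrt(129/64)

Answer: H = 2176*sqrt(129)/16641


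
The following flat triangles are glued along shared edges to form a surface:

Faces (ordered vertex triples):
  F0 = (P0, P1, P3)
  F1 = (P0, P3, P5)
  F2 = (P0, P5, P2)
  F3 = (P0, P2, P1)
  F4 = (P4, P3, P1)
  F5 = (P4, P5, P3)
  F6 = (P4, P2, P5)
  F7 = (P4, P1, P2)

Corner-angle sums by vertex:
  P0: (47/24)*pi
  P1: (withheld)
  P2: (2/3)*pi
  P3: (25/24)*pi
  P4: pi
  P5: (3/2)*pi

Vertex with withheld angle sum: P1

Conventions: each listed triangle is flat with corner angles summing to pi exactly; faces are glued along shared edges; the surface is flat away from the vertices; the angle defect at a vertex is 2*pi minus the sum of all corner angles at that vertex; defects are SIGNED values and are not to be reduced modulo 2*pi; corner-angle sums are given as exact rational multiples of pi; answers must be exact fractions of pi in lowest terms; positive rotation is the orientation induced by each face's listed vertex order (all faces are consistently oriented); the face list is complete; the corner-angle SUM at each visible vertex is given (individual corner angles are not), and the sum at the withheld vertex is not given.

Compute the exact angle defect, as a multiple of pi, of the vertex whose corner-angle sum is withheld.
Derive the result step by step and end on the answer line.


V = 6, E = 12, F = 8; chi = V - E + F = 2
Gauss-Bonnet: total defect = 2*pi*chi = 4*pi; visible defects sum to (23/6)*pi

Answer: defect(P1) = pi/6


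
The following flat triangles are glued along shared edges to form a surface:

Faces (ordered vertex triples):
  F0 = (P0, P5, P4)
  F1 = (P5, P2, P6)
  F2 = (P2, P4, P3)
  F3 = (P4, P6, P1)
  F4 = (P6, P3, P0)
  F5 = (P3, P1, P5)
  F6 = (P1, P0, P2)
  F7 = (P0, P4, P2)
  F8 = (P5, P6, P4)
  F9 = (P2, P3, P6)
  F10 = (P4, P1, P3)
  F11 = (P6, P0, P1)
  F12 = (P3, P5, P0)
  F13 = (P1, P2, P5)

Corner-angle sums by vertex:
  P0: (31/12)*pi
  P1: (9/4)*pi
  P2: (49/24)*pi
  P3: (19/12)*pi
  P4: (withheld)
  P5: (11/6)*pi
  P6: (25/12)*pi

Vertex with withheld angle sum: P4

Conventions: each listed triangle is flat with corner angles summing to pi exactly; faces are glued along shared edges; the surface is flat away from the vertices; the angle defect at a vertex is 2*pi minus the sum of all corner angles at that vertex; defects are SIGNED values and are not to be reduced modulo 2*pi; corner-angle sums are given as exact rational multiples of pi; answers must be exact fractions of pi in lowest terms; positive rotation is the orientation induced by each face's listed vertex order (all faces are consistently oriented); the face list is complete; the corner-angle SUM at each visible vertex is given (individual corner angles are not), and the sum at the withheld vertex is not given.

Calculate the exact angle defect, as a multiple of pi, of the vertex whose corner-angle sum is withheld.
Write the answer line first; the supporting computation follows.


Answer: defect(P4) = (3/8)*pi

V = 7, E = 21, F = 14; chi = V - E + F = 0
Gauss-Bonnet: total defect = 2*pi*chi = 0; visible defects sum to (-3/8)*pi


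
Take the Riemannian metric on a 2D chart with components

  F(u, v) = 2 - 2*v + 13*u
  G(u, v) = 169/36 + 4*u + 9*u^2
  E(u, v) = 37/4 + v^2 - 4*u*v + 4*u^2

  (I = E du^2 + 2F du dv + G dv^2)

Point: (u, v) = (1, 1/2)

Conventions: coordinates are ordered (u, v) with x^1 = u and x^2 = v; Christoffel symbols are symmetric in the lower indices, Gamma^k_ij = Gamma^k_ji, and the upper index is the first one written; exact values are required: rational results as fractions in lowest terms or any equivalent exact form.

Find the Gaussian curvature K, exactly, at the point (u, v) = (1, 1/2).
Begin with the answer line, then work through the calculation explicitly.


Answer: K = -676332/290521

E = 23/2, F = 14, G = 637/36, EG - F^2 = 539/72 at the point
E_u = 6, E_v = -3, F_u = 13, F_v = -2, G_u = 22, G_v = 0
E_vv = 2, F_uv = 0, G_uu = 18
Apply the Brioschi formula K = (det M1 - det M2)/(EG - F^2)^2 over the derivative matrices of E, F, G.
M1 = [[-E_vv/2 + F_uv - G_uu/2, E_u/2, F_u - E_v/2], [F_v - G_u/2, E, F], [G_v/2, F, G]] = [[-10, 3, 29/2], [-13, 23/2, 14], [0, 14, 637/36]]; det M1 = -18214/9
M2 = [[0, E_v/2, G_u/2], [E_v/2, E, F], [G_u/2, F, G]] = [[0, -3/2, 11], [-3/2, 23/2, 14], [11, 14, 637/36]]; det M2 = -30293/16
det M1 - det M2 = -18787/144; K = -18787/144 / (539/72)^2 = -676332/290521


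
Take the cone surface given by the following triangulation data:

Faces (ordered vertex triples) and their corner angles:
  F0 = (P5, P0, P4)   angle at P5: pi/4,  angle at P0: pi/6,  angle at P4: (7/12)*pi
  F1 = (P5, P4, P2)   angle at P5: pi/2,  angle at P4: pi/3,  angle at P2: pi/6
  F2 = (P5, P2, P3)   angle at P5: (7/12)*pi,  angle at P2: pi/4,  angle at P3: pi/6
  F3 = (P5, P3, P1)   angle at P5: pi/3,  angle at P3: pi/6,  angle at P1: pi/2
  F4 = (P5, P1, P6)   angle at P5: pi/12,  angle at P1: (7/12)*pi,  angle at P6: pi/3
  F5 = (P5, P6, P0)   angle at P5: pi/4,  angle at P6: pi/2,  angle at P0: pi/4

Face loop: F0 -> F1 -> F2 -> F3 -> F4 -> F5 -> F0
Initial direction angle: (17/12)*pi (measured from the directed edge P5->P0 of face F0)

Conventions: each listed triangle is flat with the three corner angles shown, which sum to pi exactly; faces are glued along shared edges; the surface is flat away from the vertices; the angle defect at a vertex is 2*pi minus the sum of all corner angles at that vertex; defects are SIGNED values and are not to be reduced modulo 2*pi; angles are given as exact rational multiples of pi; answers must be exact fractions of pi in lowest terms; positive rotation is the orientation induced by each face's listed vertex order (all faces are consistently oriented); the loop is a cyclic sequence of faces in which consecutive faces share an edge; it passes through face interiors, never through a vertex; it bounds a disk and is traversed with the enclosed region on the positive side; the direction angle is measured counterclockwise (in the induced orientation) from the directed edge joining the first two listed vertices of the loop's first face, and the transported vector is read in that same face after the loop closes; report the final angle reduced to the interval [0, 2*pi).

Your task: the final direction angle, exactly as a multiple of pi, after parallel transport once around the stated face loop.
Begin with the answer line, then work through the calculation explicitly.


Answer: final direction angle = (17/12)*pi

enclosed vertex P5: corner angles sum to 2*pi, defect = 2*pi - 2*pi = 0
transport around the loop rotates by the sum of enclosed defects; add to the initial angle mod 2*pi
final angle = (17/12)*pi + 0 = (17/12)*pi (mod 2*pi)


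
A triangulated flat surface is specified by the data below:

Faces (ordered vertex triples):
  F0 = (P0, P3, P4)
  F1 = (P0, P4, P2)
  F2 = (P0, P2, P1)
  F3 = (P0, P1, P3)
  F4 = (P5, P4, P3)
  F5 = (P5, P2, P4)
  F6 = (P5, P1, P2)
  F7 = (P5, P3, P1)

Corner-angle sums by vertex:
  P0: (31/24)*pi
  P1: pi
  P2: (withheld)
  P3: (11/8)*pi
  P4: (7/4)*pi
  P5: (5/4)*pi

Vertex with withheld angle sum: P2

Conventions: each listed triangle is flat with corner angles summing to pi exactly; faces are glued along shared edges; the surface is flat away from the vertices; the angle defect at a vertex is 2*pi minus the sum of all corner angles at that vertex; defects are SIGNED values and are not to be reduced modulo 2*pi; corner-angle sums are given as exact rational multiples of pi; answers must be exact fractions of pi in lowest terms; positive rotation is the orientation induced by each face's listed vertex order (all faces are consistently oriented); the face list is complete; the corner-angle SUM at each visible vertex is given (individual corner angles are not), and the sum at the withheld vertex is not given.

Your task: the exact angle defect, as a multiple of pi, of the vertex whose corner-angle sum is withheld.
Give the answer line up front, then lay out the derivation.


Answer: defect(P2) = (2/3)*pi

V = 6, E = 12, F = 8; chi = V - E + F = 2
Gauss-Bonnet: total defect = 2*pi*chi = 4*pi; visible defects sum to (10/3)*pi


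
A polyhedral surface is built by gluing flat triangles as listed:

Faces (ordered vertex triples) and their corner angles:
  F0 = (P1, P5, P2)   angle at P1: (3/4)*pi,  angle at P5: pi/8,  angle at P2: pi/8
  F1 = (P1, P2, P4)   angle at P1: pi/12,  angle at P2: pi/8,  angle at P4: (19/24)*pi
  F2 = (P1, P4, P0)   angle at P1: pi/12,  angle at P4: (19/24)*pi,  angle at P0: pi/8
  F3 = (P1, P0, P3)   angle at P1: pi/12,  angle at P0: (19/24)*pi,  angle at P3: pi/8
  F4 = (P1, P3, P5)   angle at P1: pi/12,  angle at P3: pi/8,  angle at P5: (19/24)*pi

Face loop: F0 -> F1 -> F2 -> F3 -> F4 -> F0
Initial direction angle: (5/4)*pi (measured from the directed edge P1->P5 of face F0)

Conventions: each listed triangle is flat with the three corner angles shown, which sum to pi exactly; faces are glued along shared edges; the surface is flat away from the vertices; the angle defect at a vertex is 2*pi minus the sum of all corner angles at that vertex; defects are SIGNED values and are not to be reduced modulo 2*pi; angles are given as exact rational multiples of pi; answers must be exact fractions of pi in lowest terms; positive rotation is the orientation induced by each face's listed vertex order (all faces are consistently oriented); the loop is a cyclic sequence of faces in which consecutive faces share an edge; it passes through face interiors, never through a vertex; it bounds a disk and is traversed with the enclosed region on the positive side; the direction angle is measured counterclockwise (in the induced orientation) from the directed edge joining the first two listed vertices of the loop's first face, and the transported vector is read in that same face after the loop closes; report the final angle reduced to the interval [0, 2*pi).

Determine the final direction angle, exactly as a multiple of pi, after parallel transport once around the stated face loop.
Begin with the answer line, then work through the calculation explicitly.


Answer: final direction angle = pi/6

enclosed vertex P1: corner angles sum to (13/12)*pi, defect = 2*pi - (13/12)*pi = (11/12)*pi
final direction = starting direction + enclosed defect total, reduced mod 2*pi (induced orientation)
final angle = (5/4)*pi + (11/12)*pi = pi/6 (mod 2*pi)


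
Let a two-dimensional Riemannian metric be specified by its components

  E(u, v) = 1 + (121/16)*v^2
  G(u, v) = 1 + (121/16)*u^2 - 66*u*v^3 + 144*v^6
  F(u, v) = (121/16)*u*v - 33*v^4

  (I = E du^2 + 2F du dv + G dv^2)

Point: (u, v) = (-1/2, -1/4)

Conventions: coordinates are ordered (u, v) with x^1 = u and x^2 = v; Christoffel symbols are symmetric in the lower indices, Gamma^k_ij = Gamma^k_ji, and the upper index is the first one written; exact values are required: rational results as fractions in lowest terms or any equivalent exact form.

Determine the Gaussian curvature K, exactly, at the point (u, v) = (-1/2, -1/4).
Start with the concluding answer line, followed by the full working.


Answer: K = -123904/136161

E = 377/256, F = 209/256, G = 617/256, EG - F^2 = 369/128 at the point
E_u = 0, E_v = -121/32, F_u = -121/64, F_v = -55/32, G_u = -209/32, G_v = 171/32
E_vv = 121/8, F_uv = 121/16, G_uu = 121/8
Evaluate Brioschi's two determinant matrices M1, M2 and divide by (EG - F^2)^2.
M1 = [[-E_vv/2 + F_uv - G_uu/2, E_u/2, F_u - E_v/2], [F_v - G_u/2, E, F], [G_v/2, F, G]] = [[-121/16, 0, 0], [99/64, 377/256, 209/256], [171/64, 209/256, 617/256]]; det M1 = -44649/2048
M2 = [[0, E_v/2, G_u/2], [E_v/2, E, F], [G_u/2, F, G]] = [[0, -121/64, -209/64], [-121/64, 377/256, 209/256], [-209/64, 209/256, 617/256]]; det M2 = -29161/2048
det M1 - det M2 = -121/16; K = -121/16 / (369/128)^2 = -123904/136161


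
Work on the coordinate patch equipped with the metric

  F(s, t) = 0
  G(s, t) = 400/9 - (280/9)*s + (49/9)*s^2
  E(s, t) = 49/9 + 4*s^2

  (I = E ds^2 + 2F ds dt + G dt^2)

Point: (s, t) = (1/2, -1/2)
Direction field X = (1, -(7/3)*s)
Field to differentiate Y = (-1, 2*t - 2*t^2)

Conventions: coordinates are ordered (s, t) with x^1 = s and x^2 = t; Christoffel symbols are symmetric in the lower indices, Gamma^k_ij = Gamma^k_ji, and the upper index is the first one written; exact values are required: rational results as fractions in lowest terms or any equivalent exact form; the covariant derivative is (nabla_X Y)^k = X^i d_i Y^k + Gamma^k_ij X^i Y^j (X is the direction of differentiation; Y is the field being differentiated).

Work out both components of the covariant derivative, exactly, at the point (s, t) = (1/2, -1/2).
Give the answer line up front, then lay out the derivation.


Answer: (nabla_X Y)^s = 1473/464, (nabla_X Y)^t = -448/99

E = 58/9, F = 0, G = 121/4 at the point
E_s = 4, E_t = 0, F_s = 0, F_t = 0, G_s = -77/3, G_t = 0
EG - F^2 = 3509/18;  g^inv = (18/3509) * [[121/4, 0], [0, 58/9]]
first-kind symbols [ij,l] = (1/2)(d_i g_jl + d_j g_il - d_l g_ij): [ss,s] = E_s/2 = 2, [ss,t] = F_s - E_t/2 = 0, [st,s] = E_t/2 = 0, [st,t] = G_s/2 = -77/6, [tt,s] = F_t - G_s/2 = 77/6, [tt,t] = G_t/2 = 0
Gamma^s_ij = (G*[ij,s] - F*[ij,t])/(EG - F^2), Gamma^t_ij = (E*[ij,t] - F*[ij,s])/(EG - F^2)
Gamma_sss = 9/29, Gamma_sst = 0, Gamma_stt = 231/116, Gamma_tss = 0, Gamma_tst = -14/33, Gamma_ttt = 0
X = (1, -7/6), Y = (-1, -3/2) at the point


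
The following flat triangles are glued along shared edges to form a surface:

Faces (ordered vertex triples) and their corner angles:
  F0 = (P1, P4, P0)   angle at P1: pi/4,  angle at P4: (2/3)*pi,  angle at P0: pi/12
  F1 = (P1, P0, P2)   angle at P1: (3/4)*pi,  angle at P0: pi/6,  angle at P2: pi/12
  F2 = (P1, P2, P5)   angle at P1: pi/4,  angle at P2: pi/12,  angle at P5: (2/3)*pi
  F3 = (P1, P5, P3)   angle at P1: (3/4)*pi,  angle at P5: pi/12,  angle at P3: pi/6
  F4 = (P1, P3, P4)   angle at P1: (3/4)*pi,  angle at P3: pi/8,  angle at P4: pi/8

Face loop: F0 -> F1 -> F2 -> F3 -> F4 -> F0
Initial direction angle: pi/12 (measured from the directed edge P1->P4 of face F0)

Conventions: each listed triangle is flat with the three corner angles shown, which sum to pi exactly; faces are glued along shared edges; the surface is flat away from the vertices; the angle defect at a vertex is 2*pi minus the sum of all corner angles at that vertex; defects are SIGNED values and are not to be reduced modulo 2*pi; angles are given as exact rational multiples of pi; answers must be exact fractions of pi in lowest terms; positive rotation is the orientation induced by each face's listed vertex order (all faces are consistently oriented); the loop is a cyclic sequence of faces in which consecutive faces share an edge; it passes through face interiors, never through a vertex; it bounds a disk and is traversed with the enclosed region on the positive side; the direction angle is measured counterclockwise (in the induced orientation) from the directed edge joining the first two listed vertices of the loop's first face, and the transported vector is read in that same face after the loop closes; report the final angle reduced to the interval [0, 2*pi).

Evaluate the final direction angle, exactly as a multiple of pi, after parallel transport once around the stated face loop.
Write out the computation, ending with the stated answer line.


enclosed vertex P1: corner angles sum to (11/4)*pi, defect = 2*pi - (11/4)*pi = (-3/4)*pi
by Gauss-Bonnet the loop rotates the vector by the enclosed defect sum (positive orientation, mod 2*pi)
final angle = pi/12 - (3/4)*pi = (4/3)*pi (mod 2*pi)

Answer: final direction angle = (4/3)*pi


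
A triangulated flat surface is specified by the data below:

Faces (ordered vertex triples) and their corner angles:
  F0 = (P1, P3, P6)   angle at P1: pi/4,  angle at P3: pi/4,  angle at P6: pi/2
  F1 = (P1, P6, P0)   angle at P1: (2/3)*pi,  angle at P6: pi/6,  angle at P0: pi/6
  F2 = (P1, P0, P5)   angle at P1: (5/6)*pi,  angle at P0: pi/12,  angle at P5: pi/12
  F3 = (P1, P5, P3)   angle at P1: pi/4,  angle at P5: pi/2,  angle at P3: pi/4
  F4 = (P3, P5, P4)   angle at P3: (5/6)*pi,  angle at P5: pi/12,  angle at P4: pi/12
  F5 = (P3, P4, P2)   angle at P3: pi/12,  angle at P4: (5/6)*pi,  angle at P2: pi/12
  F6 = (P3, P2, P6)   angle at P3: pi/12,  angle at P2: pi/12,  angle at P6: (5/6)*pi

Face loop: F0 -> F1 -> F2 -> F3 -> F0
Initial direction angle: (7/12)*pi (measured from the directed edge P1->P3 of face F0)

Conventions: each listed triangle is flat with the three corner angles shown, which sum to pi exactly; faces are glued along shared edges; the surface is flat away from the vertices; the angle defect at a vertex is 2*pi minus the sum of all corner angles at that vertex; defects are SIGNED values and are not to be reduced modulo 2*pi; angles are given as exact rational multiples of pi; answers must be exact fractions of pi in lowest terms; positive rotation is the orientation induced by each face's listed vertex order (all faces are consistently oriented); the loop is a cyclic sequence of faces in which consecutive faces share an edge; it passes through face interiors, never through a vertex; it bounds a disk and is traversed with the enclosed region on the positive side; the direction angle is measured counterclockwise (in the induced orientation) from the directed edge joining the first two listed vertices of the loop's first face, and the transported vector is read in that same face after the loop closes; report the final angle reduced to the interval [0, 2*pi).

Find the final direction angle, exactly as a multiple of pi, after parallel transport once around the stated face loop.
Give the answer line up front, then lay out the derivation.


Answer: final direction angle = (7/12)*pi

enclosed vertex P1: corner angles sum to 2*pi, defect = 2*pi - 2*pi = 0
transport around the loop rotates by the sum of enclosed defects; add to the initial angle mod 2*pi
final angle = (7/12)*pi + 0 = (7/12)*pi (mod 2*pi)


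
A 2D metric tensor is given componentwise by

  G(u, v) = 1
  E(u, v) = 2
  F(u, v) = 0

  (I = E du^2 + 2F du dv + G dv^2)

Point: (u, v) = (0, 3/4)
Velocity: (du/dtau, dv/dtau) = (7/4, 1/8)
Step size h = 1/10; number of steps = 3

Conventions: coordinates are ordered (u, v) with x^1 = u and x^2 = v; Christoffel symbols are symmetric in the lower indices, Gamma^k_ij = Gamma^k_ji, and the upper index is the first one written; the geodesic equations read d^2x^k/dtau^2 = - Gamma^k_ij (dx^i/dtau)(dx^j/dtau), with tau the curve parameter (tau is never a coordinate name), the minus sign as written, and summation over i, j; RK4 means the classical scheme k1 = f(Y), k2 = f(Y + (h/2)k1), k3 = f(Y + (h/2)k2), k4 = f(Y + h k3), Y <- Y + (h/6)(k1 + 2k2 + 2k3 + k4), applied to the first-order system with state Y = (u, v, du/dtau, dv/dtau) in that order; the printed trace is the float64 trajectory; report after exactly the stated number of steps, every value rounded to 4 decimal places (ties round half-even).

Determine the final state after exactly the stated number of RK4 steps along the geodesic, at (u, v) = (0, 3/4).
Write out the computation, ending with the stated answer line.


f(Y) = (du/dtau, dv/dtau, -Gamma^u_ij Y'^i Y'^j, -Gamma^v_ij Y'^i Y'^j) with the Gammas evaluated at the stage position; h = 0.100000; intermediate values shown to 6 dp
step 0: u = 0.0000, v = 0.7500, du/dtau = 1.7500, dv/dtau = 0.1250
step 1:
  k1: at (u, v) = (0.000000, 0.750000), (du/dtau, dv/dtau) = (1.750000, 0.125000); Gamma_uuu = 0.000000, Gamma_uuv = 0.000000, Gamma_uvv = 0.000000, Gamma_vuu = 0.000000, Gamma_vuv = 0.000000, Gamma_vvv = 0.000000; k1 = (1.750000, 0.125000, 0.000000, 0.000000)
  k2: at (u, v) = (0.087500, 0.756250), (du/dtau, dv/dtau) = (1.750000, 0.125000); Gamma_uuu = 0.000000, Gamma_uuv = 0.000000, Gamma_uvv = 0.000000, Gamma_vuu = 0.000000, Gamma_vuv = 0.000000, Gamma_vvv = 0.000000; k2 = (1.750000, 0.125000, 0.000000, 0.000000)
  k3: at (u, v) = (0.087500, 0.756250), (du/dtau, dv/dtau) = (1.750000, 0.125000); Gamma_uuu = 0.000000, Gamma_uuv = 0.000000, Gamma_uvv = 0.000000, Gamma_vuu = 0.000000, Gamma_vuv = 0.000000, Gamma_vvv = 0.000000; k3 = (1.750000, 0.125000, 0.000000, 0.000000)
  k4: at (u, v) = (0.175000, 0.762500), (du/dtau, dv/dtau) = (1.750000, 0.125000); Gamma_uuu = 0.000000, Gamma_uuv = 0.000000, Gamma_uvv = 0.000000, Gamma_vuu = 0.000000, Gamma_vuv = 0.000000, Gamma_vvv = 0.000000; k4 = (1.750000, 0.125000, 0.000000, 0.000000)
  Y <- Y + (h/6)(k1 + 2k2 + 2k3 + k4): u = 0.1750, v = 0.7625, du/dtau = 1.7500, dv/dtau = 0.1250
step 2:
  k1: at (u, v) = (0.175000, 0.762500), (du/dtau, dv/dtau) = (1.750000, 0.125000); Gamma_uuu = 0.000000, Gamma_uuv = 0.000000, Gamma_uvv = 0.000000, Gamma_vuu = 0.000000, Gamma_vuv = 0.000000, Gamma_vvv = 0.000000; k1 = (1.750000, 0.125000, 0.000000, 0.000000)
  k2: at (u, v) = (0.262500, 0.768750), (du/dtau, dv/dtau) = (1.750000, 0.125000); Gamma_uuu = 0.000000, Gamma_uuv = 0.000000, Gamma_uvv = 0.000000, Gamma_vuu = 0.000000, Gamma_vuv = 0.000000, Gamma_vvv = 0.000000; k2 = (1.750000, 0.125000, 0.000000, 0.000000)
  k3: at (u, v) = (0.262500, 0.768750), (du/dtau, dv/dtau) = (1.750000, 0.125000); Gamma_uuu = 0.000000, Gamma_uuv = 0.000000, Gamma_uvv = 0.000000, Gamma_vuu = 0.000000, Gamma_vuv = 0.000000, Gamma_vvv = 0.000000; k3 = (1.750000, 0.125000, 0.000000, 0.000000)
  k4: at (u, v) = (0.350000, 0.775000), (du/dtau, dv/dtau) = (1.750000, 0.125000); Gamma_uuu = 0.000000, Gamma_uuv = 0.000000, Gamma_uvv = 0.000000, Gamma_vuu = 0.000000, Gamma_vuv = 0.000000, Gamma_vvv = 0.000000; k4 = (1.750000, 0.125000, 0.000000, 0.000000)
  Y <- Y + (h/6)(k1 + 2k2 + 2k3 + k4): u = 0.3500, v = 0.7750, du/dtau = 1.7500, dv/dtau = 0.1250
step 3:
  k1: at (u, v) = (0.350000, 0.775000), (du/dtau, dv/dtau) = (1.750000, 0.125000); Gamma_uuu = 0.000000, Gamma_uuv = 0.000000, Gamma_uvv = 0.000000, Gamma_vuu = 0.000000, Gamma_vuv = 0.000000, Gamma_vvv = 0.000000; k1 = (1.750000, 0.125000, 0.000000, 0.000000)
  k2: at (u, v) = (0.437500, 0.781250), (du/dtau, dv/dtau) = (1.750000, 0.125000); Gamma_uuu = 0.000000, Gamma_uuv = 0.000000, Gamma_uvv = 0.000000, Gamma_vuu = 0.000000, Gamma_vuv = 0.000000, Gamma_vvv = 0.000000; k2 = (1.750000, 0.125000, 0.000000, 0.000000)
  k3: at (u, v) = (0.437500, 0.781250), (du/dtau, dv/dtau) = (1.750000, 0.125000); Gamma_uuu = 0.000000, Gamma_uuv = 0.000000, Gamma_uvv = 0.000000, Gamma_vuu = 0.000000, Gamma_vuv = 0.000000, Gamma_vvv = 0.000000; k3 = (1.750000, 0.125000, 0.000000, 0.000000)
  k4: at (u, v) = (0.525000, 0.787500), (du/dtau, dv/dtau) = (1.750000, 0.125000); Gamma_uuu = 0.000000, Gamma_uuv = 0.000000, Gamma_uvv = 0.000000, Gamma_vuu = 0.000000, Gamma_vuv = 0.000000, Gamma_vvv = 0.000000; k4 = (1.750000, 0.125000, 0.000000, 0.000000)
  Y <- Y + (h/6)(k1 + 2k2 + 2k3 + k4): u = 0.5250, v = 0.7875, du/dtau = 1.7500, dv/dtau = 0.1250

Answer: u = 0.5250, v = 0.7875, du/dtau = 1.7500, dv/dtau = 0.1250


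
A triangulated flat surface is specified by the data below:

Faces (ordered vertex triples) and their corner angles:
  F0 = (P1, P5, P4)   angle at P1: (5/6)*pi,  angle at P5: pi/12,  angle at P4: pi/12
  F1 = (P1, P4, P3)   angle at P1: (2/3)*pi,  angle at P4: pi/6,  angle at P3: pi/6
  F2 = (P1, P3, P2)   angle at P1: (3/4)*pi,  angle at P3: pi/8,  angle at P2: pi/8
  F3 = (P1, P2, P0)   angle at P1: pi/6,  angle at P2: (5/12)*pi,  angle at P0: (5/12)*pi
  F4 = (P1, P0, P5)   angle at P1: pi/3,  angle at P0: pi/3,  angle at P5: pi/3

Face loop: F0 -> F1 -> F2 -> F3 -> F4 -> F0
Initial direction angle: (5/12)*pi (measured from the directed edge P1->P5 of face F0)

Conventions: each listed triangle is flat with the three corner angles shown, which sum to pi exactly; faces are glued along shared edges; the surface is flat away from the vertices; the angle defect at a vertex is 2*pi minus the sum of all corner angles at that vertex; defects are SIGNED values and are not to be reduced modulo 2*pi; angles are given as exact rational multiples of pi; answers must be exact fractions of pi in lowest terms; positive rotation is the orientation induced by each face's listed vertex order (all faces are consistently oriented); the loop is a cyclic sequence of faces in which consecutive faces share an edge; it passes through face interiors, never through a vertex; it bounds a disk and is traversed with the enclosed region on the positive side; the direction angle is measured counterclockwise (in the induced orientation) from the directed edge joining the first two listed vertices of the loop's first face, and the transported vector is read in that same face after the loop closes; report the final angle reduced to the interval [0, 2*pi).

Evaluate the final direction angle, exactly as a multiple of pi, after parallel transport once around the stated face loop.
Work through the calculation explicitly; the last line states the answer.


enclosed vertex P1: corner angles sum to (11/4)*pi, defect = 2*pi - (11/4)*pi = (-3/4)*pi
by Gauss-Bonnet the loop rotates the vector by the enclosed defect sum (positive orientation, mod 2*pi)
final angle = (5/12)*pi - (3/4)*pi = (5/3)*pi (mod 2*pi)

Answer: final direction angle = (5/3)*pi


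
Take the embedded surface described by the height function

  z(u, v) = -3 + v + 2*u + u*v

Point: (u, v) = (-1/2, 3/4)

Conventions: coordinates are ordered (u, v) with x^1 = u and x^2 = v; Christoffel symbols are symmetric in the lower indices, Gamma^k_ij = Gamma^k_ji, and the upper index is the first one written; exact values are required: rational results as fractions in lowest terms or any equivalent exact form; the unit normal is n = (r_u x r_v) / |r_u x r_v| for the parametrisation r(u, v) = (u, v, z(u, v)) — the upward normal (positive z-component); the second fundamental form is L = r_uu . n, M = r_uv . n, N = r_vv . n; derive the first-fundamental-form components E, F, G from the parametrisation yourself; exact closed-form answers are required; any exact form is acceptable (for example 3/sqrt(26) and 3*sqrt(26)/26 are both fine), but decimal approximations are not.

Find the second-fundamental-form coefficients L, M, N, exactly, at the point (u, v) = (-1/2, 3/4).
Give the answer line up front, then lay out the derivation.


Answer: L = 0, M = 4*sqrt(141)/141, N = 0

z_u = 11/4, z_v = 1/2, z_uu = 0, z_uv = 1, z_vv = 0
E = 137/16, F = 11/8, G = 5/4; answer radicand W^2 = 141/16
unnormalised second-form numerators: l = 0, m = 1, n = 0; L = l/sqrt(141/16), and similarly M = m/sqrt(W^2), N = n/sqrt(W^2)


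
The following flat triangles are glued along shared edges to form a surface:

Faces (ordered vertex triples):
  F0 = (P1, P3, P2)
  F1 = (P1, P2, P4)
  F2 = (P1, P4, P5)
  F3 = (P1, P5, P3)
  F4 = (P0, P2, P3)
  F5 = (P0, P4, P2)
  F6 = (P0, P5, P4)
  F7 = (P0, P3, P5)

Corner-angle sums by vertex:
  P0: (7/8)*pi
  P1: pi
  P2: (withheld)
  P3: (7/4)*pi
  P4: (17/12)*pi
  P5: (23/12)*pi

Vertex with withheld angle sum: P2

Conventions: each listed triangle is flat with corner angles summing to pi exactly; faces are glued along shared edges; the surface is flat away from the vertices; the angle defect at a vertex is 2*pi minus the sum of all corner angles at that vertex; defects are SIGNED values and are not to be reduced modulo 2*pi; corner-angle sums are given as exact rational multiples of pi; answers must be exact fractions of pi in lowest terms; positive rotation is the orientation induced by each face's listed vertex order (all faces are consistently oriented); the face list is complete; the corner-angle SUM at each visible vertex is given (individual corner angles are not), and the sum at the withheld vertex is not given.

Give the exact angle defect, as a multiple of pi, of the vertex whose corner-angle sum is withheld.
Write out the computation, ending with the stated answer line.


V = 6, E = 12, F = 8; chi = V - E + F = 2
Gauss-Bonnet: total defect = 2*pi*chi = 4*pi; visible defects sum to (73/24)*pi

Answer: defect(P2) = (23/24)*pi


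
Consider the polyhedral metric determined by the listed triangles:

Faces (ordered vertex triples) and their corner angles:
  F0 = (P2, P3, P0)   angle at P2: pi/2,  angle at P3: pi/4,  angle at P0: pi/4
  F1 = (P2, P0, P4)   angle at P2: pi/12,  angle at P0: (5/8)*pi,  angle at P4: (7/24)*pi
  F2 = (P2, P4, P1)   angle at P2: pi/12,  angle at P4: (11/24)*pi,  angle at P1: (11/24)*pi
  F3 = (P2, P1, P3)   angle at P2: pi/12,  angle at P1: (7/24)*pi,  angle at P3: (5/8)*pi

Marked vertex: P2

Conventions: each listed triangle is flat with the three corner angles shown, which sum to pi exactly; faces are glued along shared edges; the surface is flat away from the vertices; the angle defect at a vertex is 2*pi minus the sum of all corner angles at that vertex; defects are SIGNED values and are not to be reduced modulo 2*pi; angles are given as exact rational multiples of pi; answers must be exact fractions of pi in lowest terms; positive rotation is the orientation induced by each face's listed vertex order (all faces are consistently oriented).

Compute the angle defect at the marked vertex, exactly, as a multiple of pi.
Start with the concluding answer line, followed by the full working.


Answer: defect(P2) = (5/4)*pi

Sum of corner angles at P2: (3/4)*pi
defect = 2*pi - (3/4)*pi


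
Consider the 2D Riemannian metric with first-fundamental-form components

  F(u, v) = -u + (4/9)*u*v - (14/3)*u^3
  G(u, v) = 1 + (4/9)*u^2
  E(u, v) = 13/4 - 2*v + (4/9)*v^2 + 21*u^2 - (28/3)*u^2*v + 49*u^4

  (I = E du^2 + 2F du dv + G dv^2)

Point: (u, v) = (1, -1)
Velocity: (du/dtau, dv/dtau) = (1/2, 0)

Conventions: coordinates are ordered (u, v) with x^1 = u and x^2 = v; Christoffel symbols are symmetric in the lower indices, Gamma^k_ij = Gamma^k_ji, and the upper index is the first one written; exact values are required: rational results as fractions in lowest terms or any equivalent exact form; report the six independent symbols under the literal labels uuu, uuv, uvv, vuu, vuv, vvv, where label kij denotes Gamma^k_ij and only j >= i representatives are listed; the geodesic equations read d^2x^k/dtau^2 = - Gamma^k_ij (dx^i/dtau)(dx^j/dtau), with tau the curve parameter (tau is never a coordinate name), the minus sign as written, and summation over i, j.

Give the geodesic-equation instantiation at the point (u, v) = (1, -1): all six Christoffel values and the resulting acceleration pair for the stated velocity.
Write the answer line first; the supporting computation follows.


Answer: Gamma_uuu = 4620/3077, Gamma_uuv = -220/3077, Gamma_uvv = 0, Gamma_vuu = -336/3077, Gamma_vuv = 16/3077, Gamma_vvv = 0; accelerations (d^2u/dtau^2, d^2v/dtau^2) = (-1155/3077, 84/3077)

E = 3061/36, F = -55/9, G = 13/9 at the point
E_u = 770/3, E_v = -110/9, F_u = -139/9, F_v = 4/9, G_u = 8/9, G_v = 0
EG - F^2 = 3077/36;  g^inv = (36/3077) * [[13/9, 55/9], [55/9, 3061/36]]
first-kind symbols [ij,l] = (1/2)(d_i g_jl + d_j g_il - d_l g_ij): [uu,u] = E_u/2 = 385/3, [uu,v] = F_u - E_v/2 = -28/3, [uv,u] = E_v/2 = -55/9, [uv,v] = G_u/2 = 4/9, [vv,u] = F_v - G_u/2 = 0, [vv,v] = G_v/2 = 0
Gamma^u_ij = (G*[ij,u] - F*[ij,v])/(EG - F^2), Gamma^v_ij = (E*[ij,v] - F*[ij,u])/(EG - F^2)
Gamma_uuu = 4620/3077, Gamma_uuv = -220/3077, Gamma_uvv = 0, Gamma_vuu = -336/3077, Gamma_vuv = 16/3077, Gamma_vvv = 0
d^2u/dtau^2 = -(Gamma_uuu*(1/2)^2 + 2*Gamma_uuv*(1/2)*(0) + Gamma_uvv*(0)^2) = -1155/3077
d^2v/dtau^2 = -(Gamma_vuu*(1/2)^2 + 2*Gamma_vuv*(1/2)*(0) + Gamma_vvv*(0)^2) = 84/3077


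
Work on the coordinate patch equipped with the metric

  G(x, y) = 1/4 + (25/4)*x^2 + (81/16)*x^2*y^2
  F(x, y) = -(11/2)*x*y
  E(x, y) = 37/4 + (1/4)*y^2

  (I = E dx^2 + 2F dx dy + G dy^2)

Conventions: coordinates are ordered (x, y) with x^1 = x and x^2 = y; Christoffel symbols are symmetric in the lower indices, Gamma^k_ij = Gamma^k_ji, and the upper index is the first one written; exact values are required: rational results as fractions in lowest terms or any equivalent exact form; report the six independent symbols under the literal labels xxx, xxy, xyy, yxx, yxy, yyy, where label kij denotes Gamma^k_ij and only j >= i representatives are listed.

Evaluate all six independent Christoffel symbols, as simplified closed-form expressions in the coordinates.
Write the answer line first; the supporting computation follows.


Answer: Gamma_xxx = -2024*x*y^2/(81*x^2*y^4 + 1161*x^2*y^2 + 3700*x^2 + 4*y^2 + 148), Gamma_xxy = (1863*x^2*y^3 + 2300*x^2*y + 4*y)/(81*x^2*y^4 + 1161*x^2*y^2 + 3700*x^2 + 4*y^2 + 148), Gamma_xyy = (-6561*x^3*y^4 - 16200*x^3*y^2 - 18800*x^3 - 324*x*y^2 - 752*x)/(324*x^2*y^4 + 4644*x^2*y^2 + 14800*x^2 + 16*y^2 + 592), Gamma_yxx = (-92*y^3 - 3404*y)/(81*x^2*y^4 + 1161*x^2*y^2 + 3700*x^2 + 4*y^2 + 148), Gamma_yxy = (81*x*y^4 + 3185*x*y^2 + 3700*x)/(81*x^2*y^4 + 1161*x^2*y^2 + 3700*x^2 + 4*y^2 + 148), Gamma_yyy = (-1701*x^2*y^3 - 1139*x^2*y)/(81*x^2*y^4 + 1161*x^2*y^2 + 3700*x^2 + 4*y^2 + 148)

E = 37/4 + (1/4)*y^2; F = -(11/2)*x*y; G = 1/4 + (25/4)*x^2 + (81/16)*x^2*y^2
Gamma^k_ij = (1/2) g^{kl} (d_i g_jl + d_j g_il - d_l g_ij), with g^inv = (1/(EG-F^2)) [[G, -F], [-F, E]]
first partials: E_x = 0, E_y = (1/2)*y, F_x = -(11/2)*y, F_y = -(11/2)*x, G_x = (25/2)*x + (81/8)*x*y^2, G_y = (81/8)*x^2*y
D = EG - F^2 = 37/16 + (1/16)*y^2 + (925/16)*x^2 + (1161/64)*x^2*y^2 + (81/64)*x^2*y^4
expanded: Gamma^x_xx = (G E_x - 2F F_x + F E_y)/(2D), Gamma^x_xy = (G E_y - F G_x)/(2D), Gamma^x_yy = (2G F_y - G G_x - F G_y)/(2D), Gamma^y_xx = (2E F_x - E E_y - F E_x)/(2D), Gamma^y_xy = (E G_x - F E_y)/(2D), Gamma^y_yy = (E G_y - 2F F_y + F G_x)/(2D); substitute and cancel common factors


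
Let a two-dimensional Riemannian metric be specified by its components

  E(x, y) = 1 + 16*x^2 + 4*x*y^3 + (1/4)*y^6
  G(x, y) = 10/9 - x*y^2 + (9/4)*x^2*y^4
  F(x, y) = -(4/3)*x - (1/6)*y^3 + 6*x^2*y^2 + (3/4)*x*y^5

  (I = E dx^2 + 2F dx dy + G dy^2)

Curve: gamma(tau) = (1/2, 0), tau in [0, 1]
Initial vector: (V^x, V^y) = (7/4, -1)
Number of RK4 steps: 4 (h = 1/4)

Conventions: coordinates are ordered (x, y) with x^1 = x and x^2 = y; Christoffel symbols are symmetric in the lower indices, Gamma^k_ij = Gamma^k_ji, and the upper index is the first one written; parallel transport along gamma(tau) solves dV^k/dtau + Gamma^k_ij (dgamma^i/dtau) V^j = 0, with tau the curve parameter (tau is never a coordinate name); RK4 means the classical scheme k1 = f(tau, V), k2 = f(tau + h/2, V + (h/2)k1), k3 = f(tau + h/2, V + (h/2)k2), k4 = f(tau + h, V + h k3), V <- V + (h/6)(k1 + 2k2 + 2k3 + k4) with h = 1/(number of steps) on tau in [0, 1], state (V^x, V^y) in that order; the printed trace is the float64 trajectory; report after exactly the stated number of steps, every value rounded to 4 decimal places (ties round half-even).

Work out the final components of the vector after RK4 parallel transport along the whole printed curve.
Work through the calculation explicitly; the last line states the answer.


gamma'(tau) = (0, 0); f(tau, V)^k = -Gamma^k_ij(gamma(tau)) gamma'^i(tau) V^j; h = 1/4; intermediate values shown to 6 dp
curve data and Christoffel symbols at the stage parameters:
  tau = 0.000000: gamma = (0.500000, 0.000000), gamma' = (0.000000, 0.000000); Gamma_xxx = 1.565217, Gamma_xxy = 0.000000, Gamma_xyy = 0.000000, Gamma_yxx = -0.260870, Gamma_yxy = 0.000000, Gamma_yyy = 0.000000
  tau = 0.125000: gamma = (0.500000, 0.000000), gamma' = (0.000000, 0.000000); Gamma_xxx = 1.565217, Gamma_xxy = 0.000000, Gamma_xyy = 0.000000, Gamma_yxx = -0.260870, Gamma_yxy = 0.000000, Gamma_yyy = 0.000000
  tau = 0.250000: gamma = (0.500000, 0.000000), gamma' = (0.000000, 0.000000); Gamma_xxx = 1.565217, Gamma_xxy = 0.000000, Gamma_xyy = 0.000000, Gamma_yxx = -0.260870, Gamma_yxy = 0.000000, Gamma_yyy = 0.000000
  tau = 0.375000: gamma = (0.500000, 0.000000), gamma' = (0.000000, 0.000000); Gamma_xxx = 1.565217, Gamma_xxy = 0.000000, Gamma_xyy = 0.000000, Gamma_yxx = -0.260870, Gamma_yxy = 0.000000, Gamma_yyy = 0.000000
  tau = 0.500000: gamma = (0.500000, 0.000000), gamma' = (0.000000, 0.000000); Gamma_xxx = 1.565217, Gamma_xxy = 0.000000, Gamma_xyy = 0.000000, Gamma_yxx = -0.260870, Gamma_yxy = 0.000000, Gamma_yyy = 0.000000
  tau = 0.625000: gamma = (0.500000, 0.000000), gamma' = (0.000000, 0.000000); Gamma_xxx = 1.565217, Gamma_xxy = 0.000000, Gamma_xyy = 0.000000, Gamma_yxx = -0.260870, Gamma_yxy = 0.000000, Gamma_yyy = 0.000000
  tau = 0.750000: gamma = (0.500000, 0.000000), gamma' = (0.000000, 0.000000); Gamma_xxx = 1.565217, Gamma_xxy = 0.000000, Gamma_xyy = 0.000000, Gamma_yxx = -0.260870, Gamma_yxy = 0.000000, Gamma_yyy = 0.000000
  tau = 0.875000: gamma = (0.500000, 0.000000), gamma' = (0.000000, 0.000000); Gamma_xxx = 1.565217, Gamma_xxy = 0.000000, Gamma_xyy = 0.000000, Gamma_yxx = -0.260870, Gamma_yxy = 0.000000, Gamma_yyy = 0.000000
  tau = 1.000000: gamma = (0.500000, 0.000000), gamma' = (0.000000, 0.000000); Gamma_xxx = 1.565217, Gamma_xxy = 0.000000, Gamma_xyy = 0.000000, Gamma_yxx = -0.260870, Gamma_yxy = 0.000000, Gamma_yyy = 0.000000
step 0: V^x = 1.7500, V^y = -1.0000
step 1: k1 = (0.000000, 0.000000), k2 = (0.000000, 0.000000), k3 = (0.000000, 0.000000), k4 = (0.000000, 0.000000); V <- V + (h/6)(k1 + 2k2 + 2k3 + k4): V^x = 1.7500, V^y = -1.0000
step 2: k1 = (0.000000, 0.000000), k2 = (0.000000, 0.000000), k3 = (0.000000, 0.000000), k4 = (0.000000, 0.000000); V <- V + (h/6)(k1 + 2k2 + 2k3 + k4): V^x = 1.7500, V^y = -1.0000
step 3: k1 = (0.000000, 0.000000), k2 = (0.000000, 0.000000), k3 = (0.000000, 0.000000), k4 = (0.000000, 0.000000); V <- V + (h/6)(k1 + 2k2 + 2k3 + k4): V^x = 1.7500, V^y = -1.0000
step 4: k1 = (0.000000, 0.000000), k2 = (0.000000, 0.000000), k3 = (0.000000, 0.000000), k4 = (0.000000, 0.000000); V <- V + (h/6)(k1 + 2k2 + 2k3 + k4): V^x = 1.7500, V^y = -1.0000

Answer: V^x = 1.7500, V^y = -1.0000
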